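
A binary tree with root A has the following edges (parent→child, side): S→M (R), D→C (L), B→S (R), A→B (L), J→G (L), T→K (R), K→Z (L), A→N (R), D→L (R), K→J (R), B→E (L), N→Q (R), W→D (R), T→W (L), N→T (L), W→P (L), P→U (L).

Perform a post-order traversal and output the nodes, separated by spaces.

Post-order visits the left subtree, then the right subtree, then the node.
At A: go left to B.
  At B: go left to E.
    E is a leaf — visit E.
  At B: go right to S.
    At S: no left child.
    At S: go right to M.
      M is a leaf — visit M.
    Visit S.
  Visit B.
At A: go right to N.
  At N: go left to T.
    At T: go left to W.
      At W: go left to P.
        At P: go left to U.
          U is a leaf — visit U.
        At P: no right child.
        Visit P.
      At W: go right to D.
        At D: go left to C.
          C is a leaf — visit C.
        At D: go right to L.
          L is a leaf — visit L.
        Visit D.
      Visit W.
    At T: go right to K.
      At K: go left to Z.
        Z is a leaf — visit Z.
      At K: go right to J.
        At J: go left to G.
          G is a leaf — visit G.
        At J: no right child.
        Visit J.
      Visit K.
    Visit T.
  At N: go right to Q.
    Q is a leaf — visit Q.
  Visit N.
Visit A.

E M S B U P C L D W Z G J K T Q N A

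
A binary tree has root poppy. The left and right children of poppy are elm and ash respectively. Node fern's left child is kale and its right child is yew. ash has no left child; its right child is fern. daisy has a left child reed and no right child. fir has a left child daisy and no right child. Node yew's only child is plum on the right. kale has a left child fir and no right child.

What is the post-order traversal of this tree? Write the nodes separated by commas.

elm, reed, daisy, fir, kale, plum, yew, fern, ash, poppy

Post-order visits the left subtree, then the right subtree, then the node.
At poppy: go left to elm.
  elm is a leaf — visit elm.
At poppy: go right to ash.
  At ash: no left child.
  At ash: go right to fern.
    At fern: go left to kale.
      At kale: go left to fir.
        At fir: go left to daisy.
          At daisy: go left to reed.
            reed is a leaf — visit reed.
          At daisy: no right child.
          Visit daisy.
        At fir: no right child.
        Visit fir.
      At kale: no right child.
      Visit kale.
    At fern: go right to yew.
      At yew: no left child.
      At yew: go right to plum.
        plum is a leaf — visit plum.
      Visit yew.
    Visit fern.
  Visit ash.
Visit poppy.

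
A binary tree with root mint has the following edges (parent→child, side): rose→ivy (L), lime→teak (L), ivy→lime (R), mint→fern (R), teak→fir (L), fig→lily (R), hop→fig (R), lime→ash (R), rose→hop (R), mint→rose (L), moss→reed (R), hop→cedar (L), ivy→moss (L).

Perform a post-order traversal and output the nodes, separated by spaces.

Post-order visits the left subtree, then the right subtree, then the node.
At mint: go left to rose.
  At rose: go left to ivy.
    At ivy: go left to moss.
      At moss: no left child.
      At moss: go right to reed.
        reed is a leaf — visit reed.
      Visit moss.
    At ivy: go right to lime.
      At lime: go left to teak.
        At teak: go left to fir.
          fir is a leaf — visit fir.
        At teak: no right child.
        Visit teak.
      At lime: go right to ash.
        ash is a leaf — visit ash.
      Visit lime.
    Visit ivy.
  At rose: go right to hop.
    At hop: go left to cedar.
      cedar is a leaf — visit cedar.
    At hop: go right to fig.
      At fig: no left child.
      At fig: go right to lily.
        lily is a leaf — visit lily.
      Visit fig.
    Visit hop.
  Visit rose.
At mint: go right to fern.
  fern is a leaf — visit fern.
Visit mint.

reed moss fir teak ash lime ivy cedar lily fig hop rose fern mint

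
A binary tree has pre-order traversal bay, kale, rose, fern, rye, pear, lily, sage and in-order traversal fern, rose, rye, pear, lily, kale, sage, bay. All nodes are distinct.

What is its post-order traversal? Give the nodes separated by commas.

fern, lily, pear, rye, rose, sage, kale, bay

The first element of pre-order is the root; it splits in-order into left and right subtrees.
Root bay: left subtree has 7 nodes {fern, rose, rye, pear, lily, kale, sage}, right has 0 { }.
  Root kale: left subtree has 5 nodes {fern, rose, rye, pear, lily}, right has 1 {sage}.
    Root rose: left subtree has 1 node {fern}, right has 3 {rye, pear, lily}.
      Root rye: left subtree has 0 nodes { }, right has 2 {pear, lily}.
        Root pear: left subtree has 0 nodes { }, right has 1 {lily}.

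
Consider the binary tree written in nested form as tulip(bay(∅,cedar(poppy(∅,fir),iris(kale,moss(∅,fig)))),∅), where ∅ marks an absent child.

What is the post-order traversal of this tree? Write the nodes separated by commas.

fir, poppy, kale, fig, moss, iris, cedar, bay, tulip

Post-order visits the left subtree, then the right subtree, then the node.
At tulip: go left to bay.
  At bay: no left child.
  At bay: go right to cedar.
    At cedar: go left to poppy.
      At poppy: no left child.
      At poppy: go right to fir.
        fir is a leaf — visit fir.
      Visit poppy.
    At cedar: go right to iris.
      At iris: go left to kale.
        kale is a leaf — visit kale.
      At iris: go right to moss.
        At moss: no left child.
        At moss: go right to fig.
          fig is a leaf — visit fig.
        Visit moss.
      Visit iris.
    Visit cedar.
  Visit bay.
At tulip: no right child.
Visit tulip.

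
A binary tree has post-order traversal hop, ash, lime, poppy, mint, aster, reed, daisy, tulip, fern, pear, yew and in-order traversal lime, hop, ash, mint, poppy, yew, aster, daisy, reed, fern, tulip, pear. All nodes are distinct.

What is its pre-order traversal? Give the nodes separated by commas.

The last element of post-order is the root; it splits in-order into left and right subtrees.
Root yew: left subtree has 5 nodes {lime, hop, ash, mint, poppy}, right has 6 {aster, daisy, reed, fern, tulip, pear}.
  Root mint: left subtree has 3 nodes {lime, hop, ash}, right has 1 {poppy}.
    Root lime: left subtree has 0 nodes { }, right has 2 {hop, ash}.
      Root ash: left subtree has 1 node {hop}, right has 0 { }.
  Root pear: left subtree has 5 nodes {aster, daisy, reed, fern, tulip}, right has 0 { }.
    Root fern: left subtree has 3 nodes {aster, daisy, reed}, right has 1 {tulip}.
      Root daisy: left subtree has 1 node {aster}, right has 1 {reed}.

yew, mint, lime, ash, hop, poppy, pear, fern, daisy, aster, reed, tulip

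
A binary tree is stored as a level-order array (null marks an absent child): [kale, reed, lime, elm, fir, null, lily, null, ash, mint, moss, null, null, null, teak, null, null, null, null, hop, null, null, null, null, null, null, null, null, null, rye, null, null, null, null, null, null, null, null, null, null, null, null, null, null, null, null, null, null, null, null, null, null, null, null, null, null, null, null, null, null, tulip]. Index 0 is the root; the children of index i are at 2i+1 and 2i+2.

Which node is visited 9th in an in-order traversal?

In-order visits the left subtree, then the node, then the right subtree.
At kale: go left to reed.
  At reed: go left to elm.
    At elm: no left child.
    Visit elm.
    At elm: go right to ash.
      ash is a leaf — visit ash.
  Visit reed.
  At reed: go right to fir.
    At fir: go left to mint.
      At mint: go left to hop.
        hop is a leaf — visit hop.
      Visit mint.
      At mint: no right child.
    Visit fir.
    At fir: go right to moss.
      moss is a leaf — visit moss.
Visit kale.
At kale: go right to lime.
  At lime: no left child.
  Visit lime.
  At lime: go right to lily.
    At lily: no left child.
    Visit lily.
    At lily: go right to teak.
      At teak: go left to rye.
        At rye: no left child.
        Visit rye.
        At rye: go right to tulip.
          tulip is a leaf — visit tulip.
      Visit teak.
      At teak: no right child.
Full in-order sequence: elm, ash, reed, hop, mint, fir, moss, kale, lime, lily, rye, tulip, teak.

lime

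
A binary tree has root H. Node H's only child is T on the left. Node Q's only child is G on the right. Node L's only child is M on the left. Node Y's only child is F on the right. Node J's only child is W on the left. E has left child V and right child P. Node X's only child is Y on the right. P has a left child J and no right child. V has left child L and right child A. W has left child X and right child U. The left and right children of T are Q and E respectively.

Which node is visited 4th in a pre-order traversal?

Pre-order visits the node, then its left subtree, then its right subtree.
Visit H.
At H: go left to T.
  Visit T.
  At T: go left to Q.
    Visit Q.
    At Q: no left child.
    At Q: go right to G.
      G is a leaf — visit G.
  At T: go right to E.
    Visit E.
    At E: go left to V.
      Visit V.
      At V: go left to L.
        Visit L.
        At L: go left to M.
          M is a leaf — visit M.
        At L: no right child.
      At V: go right to A.
        A is a leaf — visit A.
    At E: go right to P.
      Visit P.
      At P: go left to J.
        Visit J.
        At J: go left to W.
          Visit W.
          At W: go left to X.
            Visit X.
            At X: no left child.
            At X: go right to Y.
              Visit Y.
              At Y: no left child.
              At Y: go right to F.
                F is a leaf — visit F.
          At W: go right to U.
            U is a leaf — visit U.
        At J: no right child.
      At P: no right child.
At H: no right child.
Full pre-order sequence: H, T, Q, G, E, V, L, M, A, P, J, W, X, Y, F, U.

G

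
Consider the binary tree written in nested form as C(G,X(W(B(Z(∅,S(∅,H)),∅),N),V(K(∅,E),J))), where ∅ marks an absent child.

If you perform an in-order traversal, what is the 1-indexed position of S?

4

In-order visits the left subtree, then the node, then the right subtree.
At C: go left to G.
  G is a leaf — visit G.
Visit C.
At C: go right to X.
  At X: go left to W.
    At W: go left to B.
      At B: go left to Z.
        At Z: no left child.
        Visit Z.
        At Z: go right to S.
          At S: no left child.
          Visit S.
          At S: go right to H.
            H is a leaf — visit H.
      Visit B.
      At B: no right child.
    Visit W.
    At W: go right to N.
      N is a leaf — visit N.
  Visit X.
  At X: go right to V.
    At V: go left to K.
      At K: no left child.
      Visit K.
      At K: go right to E.
        E is a leaf — visit E.
    Visit V.
    At V: go right to J.
      J is a leaf — visit J.
Full in-order sequence: G, C, Z, S, H, B, W, N, X, K, E, V, J.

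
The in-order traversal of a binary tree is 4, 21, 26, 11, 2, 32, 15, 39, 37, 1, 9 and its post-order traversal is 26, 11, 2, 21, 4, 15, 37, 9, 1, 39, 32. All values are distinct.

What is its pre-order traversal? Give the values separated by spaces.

32 4 21 2 11 26 39 15 1 37 9

The last element of post-order is the root; it splits in-order into left and right subtrees.
Root 32: left subtree has 5 nodes {4, 21, 26, 11, 2}, right has 5 {15, 39, 37, 1, 9}.
  Root 4: left subtree has 0 nodes { }, right has 4 {21, 26, 11, 2}.
    Root 21: left subtree has 0 nodes { }, right has 3 {26, 11, 2}.
      Root 2: left subtree has 2 nodes {26, 11}, right has 0 { }.
        Root 11: left subtree has 1 node {26}, right has 0 { }.
  Root 39: left subtree has 1 node {15}, right has 3 {37, 1, 9}.
    Root 1: left subtree has 1 node {37}, right has 1 {9}.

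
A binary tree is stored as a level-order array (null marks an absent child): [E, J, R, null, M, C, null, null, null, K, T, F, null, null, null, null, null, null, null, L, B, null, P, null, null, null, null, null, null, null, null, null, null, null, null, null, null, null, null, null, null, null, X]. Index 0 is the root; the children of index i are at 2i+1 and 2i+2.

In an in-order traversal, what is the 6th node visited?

In-order visits the left subtree, then the node, then the right subtree.
At E: go left to J.
  At J: no left child.
  Visit J.
  At J: go right to M.
    At M: go left to K.
      At K: go left to L.
        L is a leaf — visit L.
      Visit K.
      At K: go right to B.
        At B: no left child.
        Visit B.
        At B: go right to X.
          X is a leaf — visit X.
    Visit M.
    At M: go right to T.
      At T: no left child.
      Visit T.
      At T: go right to P.
        P is a leaf — visit P.
Visit E.
At E: go right to R.
  At R: go left to C.
    At C: go left to F.
      F is a leaf — visit F.
    Visit C.
    At C: no right child.
  Visit R.
  At R: no right child.
Full in-order sequence: J, L, K, B, X, M, T, P, E, F, C, R.

M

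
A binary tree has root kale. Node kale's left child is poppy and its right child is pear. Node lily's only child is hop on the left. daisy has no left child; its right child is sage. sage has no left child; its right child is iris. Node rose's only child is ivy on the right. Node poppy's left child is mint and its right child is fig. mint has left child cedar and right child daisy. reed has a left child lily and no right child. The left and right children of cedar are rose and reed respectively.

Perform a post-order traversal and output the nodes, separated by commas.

Post-order visits the left subtree, then the right subtree, then the node.
At kale: go left to poppy.
  At poppy: go left to mint.
    At mint: go left to cedar.
      At cedar: go left to rose.
        At rose: no left child.
        At rose: go right to ivy.
          ivy is a leaf — visit ivy.
        Visit rose.
      At cedar: go right to reed.
        At reed: go left to lily.
          At lily: go left to hop.
            hop is a leaf — visit hop.
          At lily: no right child.
          Visit lily.
        At reed: no right child.
        Visit reed.
      Visit cedar.
    At mint: go right to daisy.
      At daisy: no left child.
      At daisy: go right to sage.
        At sage: no left child.
        At sage: go right to iris.
          iris is a leaf — visit iris.
        Visit sage.
      Visit daisy.
    Visit mint.
  At poppy: go right to fig.
    fig is a leaf — visit fig.
  Visit poppy.
At kale: go right to pear.
  pear is a leaf — visit pear.
Visit kale.

ivy, rose, hop, lily, reed, cedar, iris, sage, daisy, mint, fig, poppy, pear, kale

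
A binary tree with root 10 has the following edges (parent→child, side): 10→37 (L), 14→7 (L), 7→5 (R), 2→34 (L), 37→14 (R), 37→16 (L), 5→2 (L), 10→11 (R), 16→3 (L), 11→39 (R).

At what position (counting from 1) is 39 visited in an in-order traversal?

11

In-order visits the left subtree, then the node, then the right subtree.
At 10: go left to 37.
  At 37: go left to 16.
    At 16: go left to 3.
      3 is a leaf — visit 3.
    Visit 16.
    At 16: no right child.
  Visit 37.
  At 37: go right to 14.
    At 14: go left to 7.
      At 7: no left child.
      Visit 7.
      At 7: go right to 5.
        At 5: go left to 2.
          At 2: go left to 34.
            34 is a leaf — visit 34.
          Visit 2.
          At 2: no right child.
        Visit 5.
        At 5: no right child.
    Visit 14.
    At 14: no right child.
Visit 10.
At 10: go right to 11.
  At 11: no left child.
  Visit 11.
  At 11: go right to 39.
    39 is a leaf — visit 39.
Full in-order sequence: 3, 16, 37, 7, 34, 2, 5, 14, 10, 11, 39.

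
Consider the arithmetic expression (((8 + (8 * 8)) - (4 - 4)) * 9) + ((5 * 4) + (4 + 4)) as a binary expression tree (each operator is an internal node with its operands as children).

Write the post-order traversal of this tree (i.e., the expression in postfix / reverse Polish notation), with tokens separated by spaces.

Post-order on an expression tree gives postfix notation: for each operator, emit left operand, right operand, then the operator.

8 8 8 * + 4 4 - - 9 * 5 4 * 4 4 + + +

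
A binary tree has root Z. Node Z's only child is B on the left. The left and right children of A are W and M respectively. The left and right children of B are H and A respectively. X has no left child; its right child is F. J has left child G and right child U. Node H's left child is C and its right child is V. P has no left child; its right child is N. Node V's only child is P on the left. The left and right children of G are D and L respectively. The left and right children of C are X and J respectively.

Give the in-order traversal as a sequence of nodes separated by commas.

X, F, C, D, G, L, J, U, H, P, N, V, B, W, A, M, Z

In-order visits the left subtree, then the node, then the right subtree.
At Z: go left to B.
  At B: go left to H.
    At H: go left to C.
      At C: go left to X.
        At X: no left child.
        Visit X.
        At X: go right to F.
          F is a leaf — visit F.
      Visit C.
      At C: go right to J.
        At J: go left to G.
          At G: go left to D.
            D is a leaf — visit D.
          Visit G.
          At G: go right to L.
            L is a leaf — visit L.
        Visit J.
        At J: go right to U.
          U is a leaf — visit U.
    Visit H.
    At H: go right to V.
      At V: go left to P.
        At P: no left child.
        Visit P.
        At P: go right to N.
          N is a leaf — visit N.
      Visit V.
      At V: no right child.
  Visit B.
  At B: go right to A.
    At A: go left to W.
      W is a leaf — visit W.
    Visit A.
    At A: go right to M.
      M is a leaf — visit M.
Visit Z.
At Z: no right child.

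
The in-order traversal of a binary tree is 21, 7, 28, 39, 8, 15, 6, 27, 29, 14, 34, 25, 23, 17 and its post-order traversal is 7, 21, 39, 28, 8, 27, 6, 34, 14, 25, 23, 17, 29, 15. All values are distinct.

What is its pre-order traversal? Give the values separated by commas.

15, 8, 28, 21, 7, 39, 29, 6, 27, 17, 23, 25, 14, 34

The last element of post-order is the root; it splits in-order into left and right subtrees.
Root 15: left subtree has 5 nodes {21, 7, 28, 39, 8}, right has 8 {6, 27, 29, 14, 34, 25, 23, 17}.
  Root 8: left subtree has 4 nodes {21, 7, 28, 39}, right has 0 { }.
    Root 28: left subtree has 2 nodes {21, 7}, right has 1 {39}.
      Root 21: left subtree has 0 nodes { }, right has 1 {7}.
  Root 29: left subtree has 2 nodes {6, 27}, right has 5 {14, 34, 25, 23, 17}.
    Root 6: left subtree has 0 nodes { }, right has 1 {27}.
    Root 17: left subtree has 4 nodes {14, 34, 25, 23}, right has 0 { }.
      Root 23: left subtree has 3 nodes {14, 34, 25}, right has 0 { }.
        Root 25: left subtree has 2 nodes {14, 34}, right has 0 { }.
          Root 14: left subtree has 0 nodes { }, right has 1 {34}.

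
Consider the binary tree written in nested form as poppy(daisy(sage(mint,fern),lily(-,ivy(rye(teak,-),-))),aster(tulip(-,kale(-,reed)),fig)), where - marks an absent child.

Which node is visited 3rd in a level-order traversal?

Level-order visits nodes level by level from the root, left to right within each level.
Level 0: poppy
Level 1: daisy, aster
Level 2: sage, lily, tulip, fig
Level 3: mint, fern, ivy, kale
Level 4: rye, reed
Level 5: teak
Full level-order sequence: poppy, daisy, aster, sage, lily, tulip, fig, mint, fern, ivy, kale, rye, reed, teak.

aster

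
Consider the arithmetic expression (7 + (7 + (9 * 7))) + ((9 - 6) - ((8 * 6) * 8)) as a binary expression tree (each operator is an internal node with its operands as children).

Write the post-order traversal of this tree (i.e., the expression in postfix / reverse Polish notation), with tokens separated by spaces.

Post-order on an expression tree gives postfix notation: for each operator, emit left operand, right operand, then the operator.

7 7 9 7 * + + 9 6 - 8 6 * 8 * - +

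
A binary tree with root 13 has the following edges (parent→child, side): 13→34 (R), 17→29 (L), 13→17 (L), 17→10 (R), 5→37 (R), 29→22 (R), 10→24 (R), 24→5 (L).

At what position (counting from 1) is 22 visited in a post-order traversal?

Post-order visits the left subtree, then the right subtree, then the node.
At 13: go left to 17.
  At 17: go left to 29.
    At 29: no left child.
    At 29: go right to 22.
      22 is a leaf — visit 22.
    Visit 29.
  At 17: go right to 10.
    At 10: no left child.
    At 10: go right to 24.
      At 24: go left to 5.
        At 5: no left child.
        At 5: go right to 37.
          37 is a leaf — visit 37.
        Visit 5.
      At 24: no right child.
      Visit 24.
    Visit 10.
  Visit 17.
At 13: go right to 34.
  34 is a leaf — visit 34.
Visit 13.
Full post-order sequence: 22, 29, 37, 5, 24, 10, 17, 34, 13.

1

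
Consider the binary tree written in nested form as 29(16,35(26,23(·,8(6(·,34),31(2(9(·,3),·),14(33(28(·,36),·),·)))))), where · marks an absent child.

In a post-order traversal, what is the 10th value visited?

Post-order visits the left subtree, then the right subtree, then the node.
At 29: go left to 16.
  16 is a leaf — visit 16.
At 29: go right to 35.
  At 35: go left to 26.
    26 is a leaf — visit 26.
  At 35: go right to 23.
    At 23: no left child.
    At 23: go right to 8.
      At 8: go left to 6.
        At 6: no left child.
        At 6: go right to 34.
          34 is a leaf — visit 34.
        Visit 6.
      At 8: go right to 31.
        At 31: go left to 2.
          At 2: go left to 9.
            At 9: no left child.
            At 9: go right to 3.
              3 is a leaf — visit 3.
            Visit 9.
          At 2: no right child.
          Visit 2.
        At 31: go right to 14.
          At 14: go left to 33.
            At 33: go left to 28.
              At 28: no left child.
              At 28: go right to 36.
                36 is a leaf — visit 36.
              Visit 28.
            At 33: no right child.
            Visit 33.
          At 14: no right child.
          Visit 14.
        Visit 31.
      Visit 8.
    Visit 23.
  Visit 35.
Visit 29.
Full post-order sequence: 16, 26, 34, 6, 3, 9, 2, 36, 28, 33, 14, 31, 8, 23, 35, 29.

33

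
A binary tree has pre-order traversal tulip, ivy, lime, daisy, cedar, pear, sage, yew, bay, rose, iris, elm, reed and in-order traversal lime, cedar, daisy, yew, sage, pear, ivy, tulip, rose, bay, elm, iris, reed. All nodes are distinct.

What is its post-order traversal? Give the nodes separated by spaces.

The first element of pre-order is the root; it splits in-order into left and right subtrees.
Root tulip: left subtree has 7 nodes {lime, cedar, daisy, yew, sage, pear, ivy}, right has 5 {rose, bay, elm, iris, reed}.
  Root ivy: left subtree has 6 nodes {lime, cedar, daisy, yew, sage, pear}, right has 0 { }.
    Root lime: left subtree has 0 nodes { }, right has 5 {cedar, daisy, yew, sage, pear}.
      Root daisy: left subtree has 1 node {cedar}, right has 3 {yew, sage, pear}.
        Root pear: left subtree has 2 nodes {yew, sage}, right has 0 { }.
          Root sage: left subtree has 1 node {yew}, right has 0 { }.
  Root bay: left subtree has 1 node {rose}, right has 3 {elm, iris, reed}.
    Root iris: left subtree has 1 node {elm}, right has 1 {reed}.

cedar yew sage pear daisy lime ivy rose elm reed iris bay tulip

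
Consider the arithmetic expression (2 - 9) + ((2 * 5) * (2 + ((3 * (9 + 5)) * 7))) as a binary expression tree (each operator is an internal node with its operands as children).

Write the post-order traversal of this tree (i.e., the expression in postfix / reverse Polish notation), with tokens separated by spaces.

Post-order on an expression tree gives postfix notation: for each operator, emit left operand, right operand, then the operator.

2 9 - 2 5 * 2 3 9 5 + * 7 * + * +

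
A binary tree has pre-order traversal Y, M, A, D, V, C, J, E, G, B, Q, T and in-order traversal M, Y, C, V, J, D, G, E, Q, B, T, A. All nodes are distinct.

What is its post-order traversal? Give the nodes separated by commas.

M, C, J, V, G, Q, T, B, E, D, A, Y

The first element of pre-order is the root; it splits in-order into left and right subtrees.
Root Y: left subtree has 1 node {M}, right has 10 {C, V, J, D, G, E, Q, B, T, A}.
  Root A: left subtree has 9 nodes {C, V, J, D, G, E, Q, B, T}, right has 0 { }.
    Root D: left subtree has 3 nodes {C, V, J}, right has 5 {G, E, Q, B, T}.
      Root V: left subtree has 1 node {C}, right has 1 {J}.
      Root E: left subtree has 1 node {G}, right has 3 {Q, B, T}.
        Root B: left subtree has 1 node {Q}, right has 1 {T}.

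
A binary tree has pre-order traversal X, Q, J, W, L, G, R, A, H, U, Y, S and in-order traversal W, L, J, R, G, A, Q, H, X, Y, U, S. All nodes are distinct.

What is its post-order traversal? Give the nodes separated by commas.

The first element of pre-order is the root; it splits in-order into left and right subtrees.
Root X: left subtree has 8 nodes {W, L, J, R, G, A, Q, H}, right has 3 {Y, U, S}.
  Root Q: left subtree has 6 nodes {W, L, J, R, G, A}, right has 1 {H}.
    Root J: left subtree has 2 nodes {W, L}, right has 3 {R, G, A}.
      Root W: left subtree has 0 nodes { }, right has 1 {L}.
      Root G: left subtree has 1 node {R}, right has 1 {A}.
  Root U: left subtree has 1 node {Y}, right has 1 {S}.

L, W, R, A, G, J, H, Q, Y, S, U, X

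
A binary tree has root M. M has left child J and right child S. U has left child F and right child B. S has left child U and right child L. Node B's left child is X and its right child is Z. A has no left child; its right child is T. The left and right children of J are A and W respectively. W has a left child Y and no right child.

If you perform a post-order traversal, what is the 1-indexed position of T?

1

Post-order visits the left subtree, then the right subtree, then the node.
At M: go left to J.
  At J: go left to A.
    At A: no left child.
    At A: go right to T.
      T is a leaf — visit T.
    Visit A.
  At J: go right to W.
    At W: go left to Y.
      Y is a leaf — visit Y.
    At W: no right child.
    Visit W.
  Visit J.
At M: go right to S.
  At S: go left to U.
    At U: go left to F.
      F is a leaf — visit F.
    At U: go right to B.
      At B: go left to X.
        X is a leaf — visit X.
      At B: go right to Z.
        Z is a leaf — visit Z.
      Visit B.
    Visit U.
  At S: go right to L.
    L is a leaf — visit L.
  Visit S.
Visit M.
Full post-order sequence: T, A, Y, W, J, F, X, Z, B, U, L, S, M.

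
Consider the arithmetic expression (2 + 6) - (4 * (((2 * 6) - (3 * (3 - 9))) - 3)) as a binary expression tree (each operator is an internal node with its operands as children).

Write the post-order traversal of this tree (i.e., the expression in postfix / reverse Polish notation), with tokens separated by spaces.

2 6 + 4 2 6 * 3 3 9 - * - 3 - * -

Post-order on an expression tree gives postfix notation: for each operator, emit left operand, right operand, then the operator.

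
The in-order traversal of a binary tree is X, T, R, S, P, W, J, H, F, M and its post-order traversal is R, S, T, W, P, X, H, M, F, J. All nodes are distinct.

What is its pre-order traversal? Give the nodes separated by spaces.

The last element of post-order is the root; it splits in-order into left and right subtrees.
Root J: left subtree has 6 nodes {X, T, R, S, P, W}, right has 3 {H, F, M}.
  Root X: left subtree has 0 nodes { }, right has 5 {T, R, S, P, W}.
    Root P: left subtree has 3 nodes {T, R, S}, right has 1 {W}.
      Root T: left subtree has 0 nodes { }, right has 2 {R, S}.
        Root S: left subtree has 1 node {R}, right has 0 { }.
  Root F: left subtree has 1 node {H}, right has 1 {M}.

J X P T S R W F H M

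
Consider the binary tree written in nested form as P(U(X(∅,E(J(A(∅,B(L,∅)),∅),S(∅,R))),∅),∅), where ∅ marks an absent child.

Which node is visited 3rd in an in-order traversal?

In-order visits the left subtree, then the node, then the right subtree.
At P: go left to U.
  At U: go left to X.
    At X: no left child.
    Visit X.
    At X: go right to E.
      At E: go left to J.
        At J: go left to A.
          At A: no left child.
          Visit A.
          At A: go right to B.
            At B: go left to L.
              L is a leaf — visit L.
            Visit B.
            At B: no right child.
        Visit J.
        At J: no right child.
      Visit E.
      At E: go right to S.
        At S: no left child.
        Visit S.
        At S: go right to R.
          R is a leaf — visit R.
  Visit U.
  At U: no right child.
Visit P.
At P: no right child.
Full in-order sequence: X, A, L, B, J, E, S, R, U, P.

L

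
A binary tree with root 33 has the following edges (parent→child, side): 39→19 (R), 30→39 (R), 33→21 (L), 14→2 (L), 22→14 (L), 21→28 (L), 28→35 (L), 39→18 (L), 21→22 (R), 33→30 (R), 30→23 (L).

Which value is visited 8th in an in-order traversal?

In-order visits the left subtree, then the node, then the right subtree.
At 33: go left to 21.
  At 21: go left to 28.
    At 28: go left to 35.
      35 is a leaf — visit 35.
    Visit 28.
    At 28: no right child.
  Visit 21.
  At 21: go right to 22.
    At 22: go left to 14.
      At 14: go left to 2.
        2 is a leaf — visit 2.
      Visit 14.
      At 14: no right child.
    Visit 22.
    At 22: no right child.
Visit 33.
At 33: go right to 30.
  At 30: go left to 23.
    23 is a leaf — visit 23.
  Visit 30.
  At 30: go right to 39.
    At 39: go left to 18.
      18 is a leaf — visit 18.
    Visit 39.
    At 39: go right to 19.
      19 is a leaf — visit 19.
Full in-order sequence: 35, 28, 21, 2, 14, 22, 33, 23, 30, 18, 39, 19.

23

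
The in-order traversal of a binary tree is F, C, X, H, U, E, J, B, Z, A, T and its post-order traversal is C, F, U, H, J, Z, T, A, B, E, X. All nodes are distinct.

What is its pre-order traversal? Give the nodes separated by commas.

The last element of post-order is the root; it splits in-order into left and right subtrees.
Root X: left subtree has 2 nodes {F, C}, right has 8 {H, U, E, J, B, Z, A, T}.
  Root F: left subtree has 0 nodes { }, right has 1 {C}.
  Root E: left subtree has 2 nodes {H, U}, right has 5 {J, B, Z, A, T}.
    Root H: left subtree has 0 nodes { }, right has 1 {U}.
    Root B: left subtree has 1 node {J}, right has 3 {Z, A, T}.
      Root A: left subtree has 1 node {Z}, right has 1 {T}.

X, F, C, E, H, U, B, J, A, Z, T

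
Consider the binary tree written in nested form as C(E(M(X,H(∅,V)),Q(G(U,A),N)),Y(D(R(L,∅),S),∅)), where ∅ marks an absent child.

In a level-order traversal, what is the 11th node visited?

Level-order visits nodes level by level from the root, left to right within each level.
Level 0: C
Level 1: E, Y
Level 2: M, Q, D
Level 3: X, H, G, N, R, S
Level 4: V, U, A, L
Full level-order sequence: C, E, Y, M, Q, D, X, H, G, N, R, S, V, U, A, L.

R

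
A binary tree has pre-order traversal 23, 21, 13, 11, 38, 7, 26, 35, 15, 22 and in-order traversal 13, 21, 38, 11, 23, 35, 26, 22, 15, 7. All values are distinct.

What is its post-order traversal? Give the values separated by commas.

The first element of pre-order is the root; it splits in-order into left and right subtrees.
Root 23: left subtree has 4 nodes {13, 21, 38, 11}, right has 5 {35, 26, 22, 15, 7}.
  Root 21: left subtree has 1 node {13}, right has 2 {38, 11}.
    Root 11: left subtree has 1 node {38}, right has 0 { }.
  Root 7: left subtree has 4 nodes {35, 26, 22, 15}, right has 0 { }.
    Root 26: left subtree has 1 node {35}, right has 2 {22, 15}.
      Root 15: left subtree has 1 node {22}, right has 0 { }.

13, 38, 11, 21, 35, 22, 15, 26, 7, 23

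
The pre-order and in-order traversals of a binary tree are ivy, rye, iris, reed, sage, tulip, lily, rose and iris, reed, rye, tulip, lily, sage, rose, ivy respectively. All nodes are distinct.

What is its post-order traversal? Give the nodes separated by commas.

reed, iris, lily, tulip, rose, sage, rye, ivy

The first element of pre-order is the root; it splits in-order into left and right subtrees.
Root ivy: left subtree has 7 nodes {iris, reed, rye, tulip, lily, sage, rose}, right has 0 { }.
  Root rye: left subtree has 2 nodes {iris, reed}, right has 4 {tulip, lily, sage, rose}.
    Root iris: left subtree has 0 nodes { }, right has 1 {reed}.
    Root sage: left subtree has 2 nodes {tulip, lily}, right has 1 {rose}.
      Root tulip: left subtree has 0 nodes { }, right has 1 {lily}.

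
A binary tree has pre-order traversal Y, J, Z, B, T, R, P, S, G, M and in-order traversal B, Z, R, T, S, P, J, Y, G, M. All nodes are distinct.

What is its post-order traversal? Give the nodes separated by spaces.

The first element of pre-order is the root; it splits in-order into left and right subtrees.
Root Y: left subtree has 7 nodes {B, Z, R, T, S, P, J}, right has 2 {G, M}.
  Root J: left subtree has 6 nodes {B, Z, R, T, S, P}, right has 0 { }.
    Root Z: left subtree has 1 node {B}, right has 4 {R, T, S, P}.
      Root T: left subtree has 1 node {R}, right has 2 {S, P}.
        Root P: left subtree has 1 node {S}, right has 0 { }.
  Root G: left subtree has 0 nodes { }, right has 1 {M}.

B R S P T Z J M G Y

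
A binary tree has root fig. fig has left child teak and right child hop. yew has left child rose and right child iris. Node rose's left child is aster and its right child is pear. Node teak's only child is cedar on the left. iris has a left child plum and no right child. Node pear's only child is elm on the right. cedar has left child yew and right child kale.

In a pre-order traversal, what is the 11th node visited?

kale

Pre-order visits the node, then its left subtree, then its right subtree.
Visit fig.
At fig: go left to teak.
  Visit teak.
  At teak: go left to cedar.
    Visit cedar.
    At cedar: go left to yew.
      Visit yew.
      At yew: go left to rose.
        Visit rose.
        At rose: go left to aster.
          aster is a leaf — visit aster.
        At rose: go right to pear.
          Visit pear.
          At pear: no left child.
          At pear: go right to elm.
            elm is a leaf — visit elm.
      At yew: go right to iris.
        Visit iris.
        At iris: go left to plum.
          plum is a leaf — visit plum.
        At iris: no right child.
    At cedar: go right to kale.
      kale is a leaf — visit kale.
  At teak: no right child.
At fig: go right to hop.
  hop is a leaf — visit hop.
Full pre-order sequence: fig, teak, cedar, yew, rose, aster, pear, elm, iris, plum, kale, hop.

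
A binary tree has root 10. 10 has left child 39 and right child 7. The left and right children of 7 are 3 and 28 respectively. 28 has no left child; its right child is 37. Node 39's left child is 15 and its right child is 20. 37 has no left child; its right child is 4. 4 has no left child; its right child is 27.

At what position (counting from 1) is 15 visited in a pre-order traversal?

3

Pre-order visits the node, then its left subtree, then its right subtree.
Visit 10.
At 10: go left to 39.
  Visit 39.
  At 39: go left to 15.
    15 is a leaf — visit 15.
  At 39: go right to 20.
    20 is a leaf — visit 20.
At 10: go right to 7.
  Visit 7.
  At 7: go left to 3.
    3 is a leaf — visit 3.
  At 7: go right to 28.
    Visit 28.
    At 28: no left child.
    At 28: go right to 37.
      Visit 37.
      At 37: no left child.
      At 37: go right to 4.
        Visit 4.
        At 4: no left child.
        At 4: go right to 27.
          27 is a leaf — visit 27.
Full pre-order sequence: 10, 39, 15, 20, 7, 3, 28, 37, 4, 27.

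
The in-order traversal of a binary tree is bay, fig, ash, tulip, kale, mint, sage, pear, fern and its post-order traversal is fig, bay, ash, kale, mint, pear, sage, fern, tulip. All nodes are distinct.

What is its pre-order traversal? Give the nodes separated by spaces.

The last element of post-order is the root; it splits in-order into left and right subtrees.
Root tulip: left subtree has 3 nodes {bay, fig, ash}, right has 5 {kale, mint, sage, pear, fern}.
  Root ash: left subtree has 2 nodes {bay, fig}, right has 0 { }.
    Root bay: left subtree has 0 nodes { }, right has 1 {fig}.
  Root fern: left subtree has 4 nodes {kale, mint, sage, pear}, right has 0 { }.
    Root sage: left subtree has 2 nodes {kale, mint}, right has 1 {pear}.
      Root mint: left subtree has 1 node {kale}, right has 0 { }.

tulip ash bay fig fern sage mint kale pear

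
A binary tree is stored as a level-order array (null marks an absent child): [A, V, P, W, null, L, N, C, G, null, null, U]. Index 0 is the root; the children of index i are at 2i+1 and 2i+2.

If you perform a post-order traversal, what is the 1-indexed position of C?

Post-order visits the left subtree, then the right subtree, then the node.
At A: go left to V.
  At V: go left to W.
    At W: go left to C.
      C is a leaf — visit C.
    At W: go right to G.
      G is a leaf — visit G.
    Visit W.
  At V: no right child.
  Visit V.
At A: go right to P.
  At P: go left to L.
    At L: go left to U.
      U is a leaf — visit U.
    At L: no right child.
    Visit L.
  At P: go right to N.
    N is a leaf — visit N.
  Visit P.
Visit A.
Full post-order sequence: C, G, W, V, U, L, N, P, A.

1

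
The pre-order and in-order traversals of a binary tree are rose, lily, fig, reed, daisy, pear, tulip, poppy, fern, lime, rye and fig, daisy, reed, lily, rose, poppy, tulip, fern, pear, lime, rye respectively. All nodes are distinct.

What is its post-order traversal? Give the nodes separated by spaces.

daisy reed fig lily poppy fern tulip rye lime pear rose

The first element of pre-order is the root; it splits in-order into left and right subtrees.
Root rose: left subtree has 4 nodes {fig, daisy, reed, lily}, right has 6 {poppy, tulip, fern, pear, lime, rye}.
  Root lily: left subtree has 3 nodes {fig, daisy, reed}, right has 0 { }.
    Root fig: left subtree has 0 nodes { }, right has 2 {daisy, reed}.
      Root reed: left subtree has 1 node {daisy}, right has 0 { }.
  Root pear: left subtree has 3 nodes {poppy, tulip, fern}, right has 2 {lime, rye}.
    Root tulip: left subtree has 1 node {poppy}, right has 1 {fern}.
    Root lime: left subtree has 0 nodes { }, right has 1 {rye}.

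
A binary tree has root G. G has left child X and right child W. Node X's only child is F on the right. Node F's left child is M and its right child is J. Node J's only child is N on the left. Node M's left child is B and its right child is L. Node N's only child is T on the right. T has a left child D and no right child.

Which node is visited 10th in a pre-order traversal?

D

Pre-order visits the node, then its left subtree, then its right subtree.
Visit G.
At G: go left to X.
  Visit X.
  At X: no left child.
  At X: go right to F.
    Visit F.
    At F: go left to M.
      Visit M.
      At M: go left to B.
        B is a leaf — visit B.
      At M: go right to L.
        L is a leaf — visit L.
    At F: go right to J.
      Visit J.
      At J: go left to N.
        Visit N.
        At N: no left child.
        At N: go right to T.
          Visit T.
          At T: go left to D.
            D is a leaf — visit D.
          At T: no right child.
      At J: no right child.
At G: go right to W.
  W is a leaf — visit W.
Full pre-order sequence: G, X, F, M, B, L, J, N, T, D, W.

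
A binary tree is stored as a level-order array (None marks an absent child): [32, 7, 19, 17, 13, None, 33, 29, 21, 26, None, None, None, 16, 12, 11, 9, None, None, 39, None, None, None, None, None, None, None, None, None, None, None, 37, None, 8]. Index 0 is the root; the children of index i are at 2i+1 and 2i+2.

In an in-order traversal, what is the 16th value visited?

In-order visits the left subtree, then the node, then the right subtree.
At 32: go left to 7.
  At 7: go left to 17.
    At 17: go left to 29.
      At 29: go left to 11.
        At 11: go left to 37.
          37 is a leaf — visit 37.
        Visit 11.
        At 11: no right child.
      Visit 29.
      At 29: go right to 9.
        At 9: go left to 8.
          8 is a leaf — visit 8.
        Visit 9.
        At 9: no right child.
    Visit 17.
    At 17: go right to 21.
      21 is a leaf — visit 21.
  Visit 7.
  At 7: go right to 13.
    At 13: go left to 26.
      At 26: go left to 39.
        39 is a leaf — visit 39.
      Visit 26.
      At 26: no right child.
    Visit 13.
    At 13: no right child.
Visit 32.
At 32: go right to 19.
  At 19: no left child.
  Visit 19.
  At 19: go right to 33.
    At 33: go left to 16.
      16 is a leaf — visit 16.
    Visit 33.
    At 33: go right to 12.
      12 is a leaf — visit 12.
Full in-order sequence: 37, 11, 29, 8, 9, 17, 21, 7, 39, 26, 13, 32, 19, 16, 33, 12.

12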